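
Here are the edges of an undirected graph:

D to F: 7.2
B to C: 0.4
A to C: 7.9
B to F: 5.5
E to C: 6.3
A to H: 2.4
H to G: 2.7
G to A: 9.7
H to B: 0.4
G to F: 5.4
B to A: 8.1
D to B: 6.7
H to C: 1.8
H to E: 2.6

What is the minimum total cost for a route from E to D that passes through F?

Best E to F: E → H → B → F costing 8.5
Best F to D: F → D costing 7.2
Total via F: 8.5 + 7.2 = 15.7.

15.7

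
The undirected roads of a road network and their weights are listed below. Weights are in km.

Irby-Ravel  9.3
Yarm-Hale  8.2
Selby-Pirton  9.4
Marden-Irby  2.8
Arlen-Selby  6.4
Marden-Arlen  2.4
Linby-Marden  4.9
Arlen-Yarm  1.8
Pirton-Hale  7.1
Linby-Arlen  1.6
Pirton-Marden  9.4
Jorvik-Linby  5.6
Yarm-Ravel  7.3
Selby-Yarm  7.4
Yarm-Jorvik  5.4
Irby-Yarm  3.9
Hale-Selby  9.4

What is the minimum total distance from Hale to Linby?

11.6 km

Shortest distances from Hale:
Hale: 0
Pirton: 7.1  (via Hale)
Yarm: 8.2  (via Hale)
Selby: 9.4  (via Hale)
Arlen: 10  (via Yarm)
Linby: 11.6  (via Arlen)
Shortest route: Hale–Yarm–Arlen–Linby = 11.6 km.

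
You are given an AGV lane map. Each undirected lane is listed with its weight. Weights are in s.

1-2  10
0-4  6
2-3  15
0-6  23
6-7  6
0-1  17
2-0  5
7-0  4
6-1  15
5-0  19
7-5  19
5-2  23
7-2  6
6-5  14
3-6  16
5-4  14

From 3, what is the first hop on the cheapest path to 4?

2

Compare a few routes:
3 - 2 - 7 - 0 - 4: 15+6+4+6 = 31
3 - 2 - 0 - 4: 15+5+6 = 26
Cheapest is 3 - 2 - 0 - 4 at 26 s.
So from 3 the first move is to 2.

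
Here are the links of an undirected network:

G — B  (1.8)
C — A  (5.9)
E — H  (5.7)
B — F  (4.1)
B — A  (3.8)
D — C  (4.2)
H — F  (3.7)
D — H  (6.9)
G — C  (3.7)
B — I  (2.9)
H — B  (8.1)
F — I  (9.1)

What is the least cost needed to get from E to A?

Running Dijkstra from E:
E: 0
H: 5.7  (via E)
F: 9.4  (via H)
D: 12.6  (via H)
B: 13.5  (via F)
G: 15.3  (via B)
I: 16.4  (via B)
C: 16.8  (via D)
A: 17.3  (via B)
Shortest route: E → H → F → B → A = 17.3.

17.3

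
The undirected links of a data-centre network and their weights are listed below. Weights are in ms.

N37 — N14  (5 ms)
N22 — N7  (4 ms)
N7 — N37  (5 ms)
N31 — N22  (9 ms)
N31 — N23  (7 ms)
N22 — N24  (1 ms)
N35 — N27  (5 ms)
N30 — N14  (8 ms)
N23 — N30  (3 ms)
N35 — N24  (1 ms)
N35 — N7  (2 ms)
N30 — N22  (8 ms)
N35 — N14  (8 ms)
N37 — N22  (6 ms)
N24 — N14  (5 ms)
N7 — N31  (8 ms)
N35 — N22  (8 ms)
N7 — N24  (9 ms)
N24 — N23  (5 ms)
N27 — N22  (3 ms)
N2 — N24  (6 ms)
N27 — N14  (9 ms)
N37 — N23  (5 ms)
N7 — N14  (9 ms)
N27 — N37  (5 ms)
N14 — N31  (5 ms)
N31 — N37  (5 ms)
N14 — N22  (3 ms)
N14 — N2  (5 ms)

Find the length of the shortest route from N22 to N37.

6 ms

Enumerating some paths:
N22–N37: 6 = 6
N22–N14–N37: 3+5 = 8
Cheapest is N22–N37 at 6 ms.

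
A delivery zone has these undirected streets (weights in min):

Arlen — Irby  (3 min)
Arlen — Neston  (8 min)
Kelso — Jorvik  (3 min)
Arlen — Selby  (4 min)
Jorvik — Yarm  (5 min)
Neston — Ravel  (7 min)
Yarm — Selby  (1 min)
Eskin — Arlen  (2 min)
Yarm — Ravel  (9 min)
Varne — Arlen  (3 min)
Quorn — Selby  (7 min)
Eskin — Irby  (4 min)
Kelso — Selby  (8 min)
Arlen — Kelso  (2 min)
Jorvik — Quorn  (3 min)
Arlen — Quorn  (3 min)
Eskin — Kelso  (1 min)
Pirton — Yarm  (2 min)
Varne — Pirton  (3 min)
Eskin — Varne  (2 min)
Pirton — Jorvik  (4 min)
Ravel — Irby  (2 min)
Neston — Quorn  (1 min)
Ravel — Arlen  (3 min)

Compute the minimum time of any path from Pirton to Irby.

9 min

Enumerating some paths:
Pirton - Varne - Eskin - Irby: 3+2+4 = 9
Pirton - Varne - Eskin - Arlen - Irby: 3+2+2+3 = 10
The minimum is 9 min via Pirton - Varne - Eskin - Irby.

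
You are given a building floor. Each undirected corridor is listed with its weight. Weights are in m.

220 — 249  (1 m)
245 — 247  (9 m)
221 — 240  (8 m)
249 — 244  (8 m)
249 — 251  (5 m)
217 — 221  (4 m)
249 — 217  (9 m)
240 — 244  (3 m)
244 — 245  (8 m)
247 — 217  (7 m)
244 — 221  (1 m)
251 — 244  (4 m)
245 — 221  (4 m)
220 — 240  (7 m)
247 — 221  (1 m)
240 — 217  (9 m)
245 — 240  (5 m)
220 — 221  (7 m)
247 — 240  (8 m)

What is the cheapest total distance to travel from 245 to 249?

12 m

Shortest distances from 245:
245: 0
221: 4  (via 245)
244: 5  (via 221)
247: 5  (via 221)
240: 5  (via 245)
217: 8  (via 221)
251: 9  (via 244)
220: 11  (via 221)
249: 12  (via 220)
Shortest route: 245–221–220–249 = 12 m.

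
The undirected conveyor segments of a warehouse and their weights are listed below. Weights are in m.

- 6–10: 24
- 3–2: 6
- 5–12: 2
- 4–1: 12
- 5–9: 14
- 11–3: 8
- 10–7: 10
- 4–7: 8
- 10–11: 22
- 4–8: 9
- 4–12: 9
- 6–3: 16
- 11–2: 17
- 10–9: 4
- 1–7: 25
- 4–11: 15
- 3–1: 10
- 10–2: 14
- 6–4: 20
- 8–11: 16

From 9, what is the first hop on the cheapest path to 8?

10

Compare a few routes:
9 → 5 → 12 → 4 → 8: 14+2+9+9 = 34
9 → 10 → 7 → 4 → 8: 4+10+8+9 = 31
The minimum is 31 m via 9 → 10 → 7 → 4 → 8.
So from 9 the first move is to 10.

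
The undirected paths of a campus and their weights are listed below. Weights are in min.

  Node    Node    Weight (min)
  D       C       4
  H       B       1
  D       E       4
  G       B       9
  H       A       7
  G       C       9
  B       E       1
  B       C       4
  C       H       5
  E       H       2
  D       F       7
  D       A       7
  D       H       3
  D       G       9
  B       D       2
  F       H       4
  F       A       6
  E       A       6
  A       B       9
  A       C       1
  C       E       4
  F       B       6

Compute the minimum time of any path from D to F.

Settle nodes by increasing distance from D:
D: 0
B: 2  (via D)
E: 3  (via B)
H: 3  (via D)
C: 4  (via D)
A: 5  (via C)
F: 7  (via D)
Shortest route: D → F = 7 min.

7 min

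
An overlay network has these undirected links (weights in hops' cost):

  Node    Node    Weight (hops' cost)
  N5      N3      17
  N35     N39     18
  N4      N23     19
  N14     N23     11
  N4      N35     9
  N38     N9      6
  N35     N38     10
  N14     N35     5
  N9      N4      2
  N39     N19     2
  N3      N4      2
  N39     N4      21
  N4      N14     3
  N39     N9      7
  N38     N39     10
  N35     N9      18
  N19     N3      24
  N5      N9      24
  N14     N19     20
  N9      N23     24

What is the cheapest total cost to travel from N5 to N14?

22 hops' cost

Running Dijkstra from N5:
N5: 0
N3: 17  (via N5)
N4: 19  (via N3)
N9: 21  (via N4)
N14: 22  (via N4)
Shortest route: N5–N3–N4–N14 = 22 hops' cost.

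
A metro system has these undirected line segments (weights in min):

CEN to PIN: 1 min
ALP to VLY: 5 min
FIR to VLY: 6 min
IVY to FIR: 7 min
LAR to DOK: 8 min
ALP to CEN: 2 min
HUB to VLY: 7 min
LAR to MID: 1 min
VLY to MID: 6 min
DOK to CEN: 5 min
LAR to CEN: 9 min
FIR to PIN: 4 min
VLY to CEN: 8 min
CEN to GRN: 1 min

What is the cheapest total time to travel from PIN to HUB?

Settle nodes by increasing distance from PIN:
PIN: 0
CEN: 1  (via PIN)
GRN: 2  (via CEN)
ALP: 3  (via CEN)
FIR: 4  (via PIN)
DOK: 6  (via CEN)
VLY: 8  (via ALP)
LAR: 10  (via CEN)
IVY: 11  (via FIR)
MID: 11  (via LAR)
HUB: 15  (via VLY)
Shortest route: PIN → CEN → ALP → VLY → HUB = 15 min.

15 min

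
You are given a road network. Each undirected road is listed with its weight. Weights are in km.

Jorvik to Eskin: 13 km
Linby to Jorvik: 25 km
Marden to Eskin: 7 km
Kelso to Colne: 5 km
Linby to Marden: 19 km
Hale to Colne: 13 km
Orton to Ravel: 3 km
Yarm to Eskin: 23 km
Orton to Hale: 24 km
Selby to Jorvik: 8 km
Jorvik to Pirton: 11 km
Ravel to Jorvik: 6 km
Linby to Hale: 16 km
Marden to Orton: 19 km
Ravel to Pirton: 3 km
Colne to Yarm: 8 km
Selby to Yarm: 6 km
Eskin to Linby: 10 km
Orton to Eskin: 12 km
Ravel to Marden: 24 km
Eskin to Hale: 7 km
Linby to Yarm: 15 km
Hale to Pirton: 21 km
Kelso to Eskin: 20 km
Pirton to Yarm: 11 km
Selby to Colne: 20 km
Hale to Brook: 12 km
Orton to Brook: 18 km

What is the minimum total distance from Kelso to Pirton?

24 km

Candidate routes:
Kelso - Colne - Yarm - Pirton: 5+8+11 = 24
Kelso - Colne - Yarm - Selby - Jorvik - Pirton: 5+8+6+8+11 = 38
Kelso - Eskin - Orton - Ravel - Pirton: 20+12+3+3 = 38
Kelso - Colne - Yarm - Selby - Jorvik - Ravel - Pirton: 5+8+6+8+6+3 = 36
The minimum is 24 km via Kelso - Colne - Yarm - Pirton.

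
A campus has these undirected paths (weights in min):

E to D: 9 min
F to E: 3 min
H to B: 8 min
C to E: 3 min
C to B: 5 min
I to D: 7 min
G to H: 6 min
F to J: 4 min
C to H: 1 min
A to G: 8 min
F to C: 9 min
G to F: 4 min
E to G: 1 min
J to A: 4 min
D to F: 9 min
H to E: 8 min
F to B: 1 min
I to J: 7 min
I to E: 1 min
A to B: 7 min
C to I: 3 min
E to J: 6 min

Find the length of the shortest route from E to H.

Enumerating some paths:
E–I–C–H: 1+3+1 = 5
E–C–H: 3+1 = 4
Cheapest is E–C–H at 4 min.

4 min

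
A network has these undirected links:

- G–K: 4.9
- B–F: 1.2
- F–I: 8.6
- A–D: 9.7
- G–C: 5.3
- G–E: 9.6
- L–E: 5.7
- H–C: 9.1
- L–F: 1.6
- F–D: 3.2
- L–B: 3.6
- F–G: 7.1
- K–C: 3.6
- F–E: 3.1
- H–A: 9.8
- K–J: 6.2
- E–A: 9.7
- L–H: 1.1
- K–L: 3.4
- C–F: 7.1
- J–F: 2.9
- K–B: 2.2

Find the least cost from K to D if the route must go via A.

24

Best K to A: K–L–H–A costing 14.3
Best A to D: A–D costing 9.7
Total via A: 14.3 + 9.7 = 24.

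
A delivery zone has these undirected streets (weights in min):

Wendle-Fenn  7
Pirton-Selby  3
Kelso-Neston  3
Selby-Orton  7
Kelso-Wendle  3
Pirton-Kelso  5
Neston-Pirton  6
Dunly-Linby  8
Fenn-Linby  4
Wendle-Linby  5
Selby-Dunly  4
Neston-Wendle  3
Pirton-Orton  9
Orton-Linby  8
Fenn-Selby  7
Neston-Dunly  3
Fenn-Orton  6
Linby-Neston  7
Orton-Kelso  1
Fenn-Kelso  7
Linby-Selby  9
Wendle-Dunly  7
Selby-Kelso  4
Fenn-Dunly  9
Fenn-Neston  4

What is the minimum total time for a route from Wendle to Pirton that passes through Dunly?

Best Wendle to Dunly: Wendle → Neston → Dunly costing 6
Best Dunly to Pirton: Dunly → Selby → Pirton costing 7
Total via Dunly: 6 + 7 = 13 min.

13 min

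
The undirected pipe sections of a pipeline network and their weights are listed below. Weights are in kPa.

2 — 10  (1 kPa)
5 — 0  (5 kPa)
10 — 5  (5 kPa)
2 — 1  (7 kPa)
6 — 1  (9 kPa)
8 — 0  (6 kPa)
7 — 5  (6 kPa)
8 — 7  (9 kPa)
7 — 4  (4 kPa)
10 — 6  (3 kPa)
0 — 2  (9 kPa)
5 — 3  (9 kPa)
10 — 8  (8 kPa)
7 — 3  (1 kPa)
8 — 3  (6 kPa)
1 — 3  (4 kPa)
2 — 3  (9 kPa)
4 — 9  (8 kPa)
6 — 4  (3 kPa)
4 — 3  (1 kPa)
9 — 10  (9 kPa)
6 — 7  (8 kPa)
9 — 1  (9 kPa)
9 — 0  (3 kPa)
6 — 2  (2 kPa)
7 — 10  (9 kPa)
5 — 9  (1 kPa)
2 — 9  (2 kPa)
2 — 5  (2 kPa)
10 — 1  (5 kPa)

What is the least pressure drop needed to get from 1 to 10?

Shortest distances from 1:
1: 0
3: 4  (via 1)
4: 5  (via 3)
7: 5  (via 3)
10: 5  (via 1)
Shortest route: 1–10 = 5 kPa.

5 kPa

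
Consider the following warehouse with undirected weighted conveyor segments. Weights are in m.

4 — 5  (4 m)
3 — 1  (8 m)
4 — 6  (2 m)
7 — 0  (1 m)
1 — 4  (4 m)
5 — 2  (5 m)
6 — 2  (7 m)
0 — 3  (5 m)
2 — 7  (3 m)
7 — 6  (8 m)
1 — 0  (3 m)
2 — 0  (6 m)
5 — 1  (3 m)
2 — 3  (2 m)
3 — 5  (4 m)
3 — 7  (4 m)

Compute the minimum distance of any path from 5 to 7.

Enumerating some paths:
5–3–7: 4+4 = 8
5–1–0–7: 3+3+1 = 7
5–2–7: 5+3 = 8
The minimum is 7 m via 5–1–0–7.

7 m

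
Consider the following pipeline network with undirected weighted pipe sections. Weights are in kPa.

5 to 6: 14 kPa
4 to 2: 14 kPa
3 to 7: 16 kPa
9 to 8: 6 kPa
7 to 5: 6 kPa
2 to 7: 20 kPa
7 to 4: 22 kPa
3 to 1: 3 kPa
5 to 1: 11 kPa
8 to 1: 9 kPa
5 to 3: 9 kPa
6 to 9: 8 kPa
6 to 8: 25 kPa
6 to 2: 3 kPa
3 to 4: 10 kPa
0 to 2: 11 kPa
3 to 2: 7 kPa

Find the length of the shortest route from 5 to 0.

Enumerating some paths:
5–7–2–0: 6+20+11 = 37
5–3–2–0: 9+7+11 = 27
5–1–3–2–0: 11+3+7+11 = 32
5–6–2–0: 14+3+11 = 28
The minimum is 27 kPa via 5–3–2–0.

27 kPa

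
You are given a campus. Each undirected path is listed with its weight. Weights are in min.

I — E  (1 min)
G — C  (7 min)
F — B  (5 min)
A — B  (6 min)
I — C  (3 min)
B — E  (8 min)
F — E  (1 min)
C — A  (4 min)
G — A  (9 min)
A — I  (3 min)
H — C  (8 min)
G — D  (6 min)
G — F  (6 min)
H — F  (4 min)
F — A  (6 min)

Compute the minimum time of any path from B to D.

17 min

Candidate routes:
B–F–G–D: 5+6+6 = 17
B–E–F–G–D: 8+1+6+6 = 21
B–A–G–D: 6+9+6 = 21
B–A–C–G–D: 6+4+7+6 = 23
The minimum is 17 min via B–F–G–D.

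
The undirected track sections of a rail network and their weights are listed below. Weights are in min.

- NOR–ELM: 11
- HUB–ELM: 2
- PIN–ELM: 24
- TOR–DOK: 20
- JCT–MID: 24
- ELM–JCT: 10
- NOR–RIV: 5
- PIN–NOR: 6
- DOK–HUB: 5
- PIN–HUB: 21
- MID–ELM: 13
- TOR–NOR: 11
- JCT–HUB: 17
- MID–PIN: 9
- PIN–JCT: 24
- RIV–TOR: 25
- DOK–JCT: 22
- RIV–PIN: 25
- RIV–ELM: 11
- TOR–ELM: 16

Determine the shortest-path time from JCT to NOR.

21 min

Enumerating some paths:
JCT–ELM–RIV–NOR: 10+11+5 = 26
JCT–ELM–NOR: 10+11 = 21
JCT–PIN–NOR: 24+6 = 30
JCT–HUB–ELM–NOR: 17+2+11 = 30
The minimum is 21 min via JCT–ELM–NOR.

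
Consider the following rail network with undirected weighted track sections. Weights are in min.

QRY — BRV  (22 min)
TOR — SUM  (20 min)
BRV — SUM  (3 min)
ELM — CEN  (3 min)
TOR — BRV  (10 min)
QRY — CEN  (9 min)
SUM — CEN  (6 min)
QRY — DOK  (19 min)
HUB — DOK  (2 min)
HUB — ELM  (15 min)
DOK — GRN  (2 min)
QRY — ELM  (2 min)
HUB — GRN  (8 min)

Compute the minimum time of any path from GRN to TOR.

Shortest distances from GRN:
GRN: 0
DOK: 2  (via GRN)
HUB: 4  (via DOK)
ELM: 19  (via HUB)
QRY: 21  (via DOK)
CEN: 22  (via ELM)
SUM: 28  (via CEN)
BRV: 31  (via SUM)
TOR: 41  (via BRV)
Shortest route: GRN–DOK–HUB–ELM–CEN–SUM–BRV–TOR = 41 min.

41 min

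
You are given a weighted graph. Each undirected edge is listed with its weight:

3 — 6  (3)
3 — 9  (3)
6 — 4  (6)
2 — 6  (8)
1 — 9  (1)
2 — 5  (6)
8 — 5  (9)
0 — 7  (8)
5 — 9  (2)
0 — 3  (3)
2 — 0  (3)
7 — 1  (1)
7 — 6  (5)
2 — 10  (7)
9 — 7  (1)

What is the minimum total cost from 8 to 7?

12

Enumerating some paths:
8 → 5 → 9 → 7: 9+2+1 = 12
8 → 5 → 9 → 1 → 7: 9+2+1+1 = 13
Cheapest is 8 → 5 → 9 → 7 at 12.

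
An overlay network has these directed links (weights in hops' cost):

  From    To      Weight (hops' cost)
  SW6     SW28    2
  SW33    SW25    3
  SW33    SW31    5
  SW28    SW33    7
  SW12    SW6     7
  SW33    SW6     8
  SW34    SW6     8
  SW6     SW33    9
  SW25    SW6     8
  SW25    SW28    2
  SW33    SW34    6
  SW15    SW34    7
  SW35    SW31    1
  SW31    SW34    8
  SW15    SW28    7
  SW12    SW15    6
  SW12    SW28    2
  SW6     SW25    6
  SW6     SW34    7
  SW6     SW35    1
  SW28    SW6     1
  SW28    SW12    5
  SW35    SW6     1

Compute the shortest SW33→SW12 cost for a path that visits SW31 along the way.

Shortest SW33→SW31: SW33 → SW31 = 5
Best SW31 to SW12: SW31 → SW34 → SW6 → SW28 → SW12 costing 23
Total via SW31: 5 + 23 = 28 hops' cost.

28 hops' cost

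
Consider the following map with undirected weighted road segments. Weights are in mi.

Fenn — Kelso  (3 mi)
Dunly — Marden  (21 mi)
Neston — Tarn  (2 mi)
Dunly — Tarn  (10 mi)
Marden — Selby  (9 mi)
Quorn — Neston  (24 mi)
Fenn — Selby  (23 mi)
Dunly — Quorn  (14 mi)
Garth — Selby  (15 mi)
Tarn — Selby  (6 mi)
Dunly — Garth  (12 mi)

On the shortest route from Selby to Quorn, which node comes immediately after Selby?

Enumerating some paths:
Selby → Tarn → Dunly → Quorn: 6+10+14 = 30
Selby → Tarn → Neston → Quorn: 6+2+24 = 32
The minimum is 30 mi via Selby → Tarn → Dunly → Quorn.
So from Selby the first move is to Tarn.

Tarn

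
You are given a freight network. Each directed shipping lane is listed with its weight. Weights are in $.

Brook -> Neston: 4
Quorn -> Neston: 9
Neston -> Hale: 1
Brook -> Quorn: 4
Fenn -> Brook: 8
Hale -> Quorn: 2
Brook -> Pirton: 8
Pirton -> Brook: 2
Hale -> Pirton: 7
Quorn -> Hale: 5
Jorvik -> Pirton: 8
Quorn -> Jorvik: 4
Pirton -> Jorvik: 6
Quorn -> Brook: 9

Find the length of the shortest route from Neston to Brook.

Shortest distances from Neston:
Neston: 0
Hale: 1  (via Neston)
Quorn: 3  (via Hale)
Jorvik: 7  (via Quorn)
Pirton: 8  (via Hale)
Brook: 10  (via Pirton)
Shortest route: Neston–Hale–Pirton–Brook = $10.

$10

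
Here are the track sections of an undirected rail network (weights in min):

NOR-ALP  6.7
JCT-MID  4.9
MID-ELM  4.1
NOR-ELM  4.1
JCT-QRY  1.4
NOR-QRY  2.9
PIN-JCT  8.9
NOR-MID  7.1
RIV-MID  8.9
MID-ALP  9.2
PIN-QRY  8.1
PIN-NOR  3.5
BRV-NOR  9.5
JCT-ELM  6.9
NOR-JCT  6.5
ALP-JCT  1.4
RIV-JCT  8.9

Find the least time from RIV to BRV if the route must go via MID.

Best RIV to MID: RIV–MID costing 8.9
Best MID to BRV: MID–NOR–BRV costing 16.6
Total via MID: 8.9 + 16.6 = 25.5 min.

25.5 min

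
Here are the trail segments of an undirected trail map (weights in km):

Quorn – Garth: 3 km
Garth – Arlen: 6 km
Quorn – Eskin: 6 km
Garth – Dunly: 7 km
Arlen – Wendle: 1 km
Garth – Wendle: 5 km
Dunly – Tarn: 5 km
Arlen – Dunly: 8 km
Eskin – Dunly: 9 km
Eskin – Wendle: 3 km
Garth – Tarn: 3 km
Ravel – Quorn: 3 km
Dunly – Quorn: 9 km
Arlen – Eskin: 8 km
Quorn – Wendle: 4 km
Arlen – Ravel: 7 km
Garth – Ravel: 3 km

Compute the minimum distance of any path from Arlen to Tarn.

Shortest distances from Arlen:
Arlen: 0
Wendle: 1  (via Arlen)
Eskin: 4  (via Wendle)
Quorn: 5  (via Wendle)
Garth: 6  (via Arlen)
Ravel: 7  (via Arlen)
Dunly: 8  (via Arlen)
Tarn: 9  (via Garth)
Shortest route: Arlen–Garth–Tarn = 9 km.

9 km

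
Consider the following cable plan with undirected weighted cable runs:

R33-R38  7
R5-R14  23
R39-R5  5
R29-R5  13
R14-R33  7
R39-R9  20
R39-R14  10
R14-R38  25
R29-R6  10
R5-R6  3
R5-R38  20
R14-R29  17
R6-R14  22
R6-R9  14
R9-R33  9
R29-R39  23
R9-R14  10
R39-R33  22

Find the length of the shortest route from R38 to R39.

Enumerating some paths:
R38–R14–R39: 25+10 = 35
R38–R33–R14–R39: 7+7+10 = 24
R38–R5–R39: 20+5 = 25
R38–R33–R39: 7+22 = 29
Cheapest is R38–R33–R14–R39 at 24.

24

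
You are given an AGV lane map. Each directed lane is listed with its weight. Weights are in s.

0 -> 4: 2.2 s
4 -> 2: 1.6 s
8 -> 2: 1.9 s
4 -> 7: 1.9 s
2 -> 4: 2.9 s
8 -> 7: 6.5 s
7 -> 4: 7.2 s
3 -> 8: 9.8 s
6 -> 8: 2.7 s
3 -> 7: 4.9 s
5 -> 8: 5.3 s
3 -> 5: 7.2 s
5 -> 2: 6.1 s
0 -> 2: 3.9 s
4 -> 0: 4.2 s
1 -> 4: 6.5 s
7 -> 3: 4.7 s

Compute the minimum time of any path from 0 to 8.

Shortest distances from 0:
0: 0
4: 2.2  (via 0)
2: 3.8  (via 4)
7: 4.1  (via 4)
3: 8.8  (via 7)
5: 16  (via 3)
8: 18.6  (via 3)
Shortest route: 0 → 4 → 7 → 3 → 8 = 18.6 s.

18.6 s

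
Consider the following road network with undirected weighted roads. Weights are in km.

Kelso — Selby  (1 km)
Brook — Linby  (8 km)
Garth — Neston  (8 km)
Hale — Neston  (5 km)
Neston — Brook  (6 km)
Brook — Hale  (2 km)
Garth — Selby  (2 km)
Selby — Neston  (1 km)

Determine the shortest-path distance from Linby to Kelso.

Settle nodes by increasing distance from Linby:
Linby: 0
Brook: 8  (via Linby)
Hale: 10  (via Brook)
Neston: 14  (via Brook)
Selby: 15  (via Neston)
Kelso: 16  (via Selby)
Shortest route: Linby–Brook–Neston–Selby–Kelso = 16 km.

16 km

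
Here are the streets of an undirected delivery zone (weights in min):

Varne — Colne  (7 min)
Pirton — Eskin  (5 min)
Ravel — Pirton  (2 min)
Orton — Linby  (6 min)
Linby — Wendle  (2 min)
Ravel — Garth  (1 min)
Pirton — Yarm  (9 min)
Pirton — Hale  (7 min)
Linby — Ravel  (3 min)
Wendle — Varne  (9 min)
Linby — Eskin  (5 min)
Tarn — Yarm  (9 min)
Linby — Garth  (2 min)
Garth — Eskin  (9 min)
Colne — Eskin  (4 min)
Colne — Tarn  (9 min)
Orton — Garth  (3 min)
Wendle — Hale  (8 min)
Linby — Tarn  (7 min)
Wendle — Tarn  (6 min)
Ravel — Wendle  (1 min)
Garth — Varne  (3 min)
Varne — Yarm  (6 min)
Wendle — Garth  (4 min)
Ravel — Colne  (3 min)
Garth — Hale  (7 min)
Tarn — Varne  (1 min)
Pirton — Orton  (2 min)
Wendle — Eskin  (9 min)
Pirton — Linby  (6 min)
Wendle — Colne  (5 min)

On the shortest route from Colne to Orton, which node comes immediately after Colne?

Ravel

Enumerating some paths:
Colne - Wendle - Ravel - Garth - Orton: 5+1+1+3 = 10
Colne - Ravel - Garth - Orton: 3+1+3 = 7
Cheapest is Colne - Ravel - Garth - Orton at 7 min.
So from Colne the first move is to Ravel.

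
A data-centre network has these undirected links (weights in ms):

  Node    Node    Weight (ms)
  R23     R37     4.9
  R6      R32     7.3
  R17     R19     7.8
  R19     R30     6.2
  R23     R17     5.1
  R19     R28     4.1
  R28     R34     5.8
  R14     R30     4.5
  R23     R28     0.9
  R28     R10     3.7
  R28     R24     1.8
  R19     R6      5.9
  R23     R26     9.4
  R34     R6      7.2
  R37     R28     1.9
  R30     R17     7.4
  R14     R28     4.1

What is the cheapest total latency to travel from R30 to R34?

Settle nodes by increasing distance from R30:
R30: 0
R14: 4.5  (via R30)
R19: 6.2  (via R30)
R17: 7.4  (via R30)
R28: 8.6  (via R14)
R23: 9.5  (via R28)
R24: 10.4  (via R28)
R37: 10.5  (via R28)
R6: 12.1  (via R19)
R10: 12.3  (via R28)
R34: 14.4  (via R28)
Shortest route: R30–R14–R28–R34 = 14.4 ms.

14.4 ms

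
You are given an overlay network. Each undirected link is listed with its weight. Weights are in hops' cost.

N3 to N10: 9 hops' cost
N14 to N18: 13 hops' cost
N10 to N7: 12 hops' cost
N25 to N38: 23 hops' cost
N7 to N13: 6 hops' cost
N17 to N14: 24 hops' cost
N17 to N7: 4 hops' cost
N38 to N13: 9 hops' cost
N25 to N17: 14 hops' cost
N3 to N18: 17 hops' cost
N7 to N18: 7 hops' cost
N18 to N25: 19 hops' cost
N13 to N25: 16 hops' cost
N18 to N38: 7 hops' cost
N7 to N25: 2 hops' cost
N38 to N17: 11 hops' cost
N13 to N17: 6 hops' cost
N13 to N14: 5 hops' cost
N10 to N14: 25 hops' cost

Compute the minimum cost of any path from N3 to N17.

Candidate routes:
N3 - N18 - N7 - N17: 17+7+4 = 28
N3 - N10 - N7 - N17: 9+12+4 = 25
The minimum is 25 hops' cost via N3 - N10 - N7 - N17.

25 hops' cost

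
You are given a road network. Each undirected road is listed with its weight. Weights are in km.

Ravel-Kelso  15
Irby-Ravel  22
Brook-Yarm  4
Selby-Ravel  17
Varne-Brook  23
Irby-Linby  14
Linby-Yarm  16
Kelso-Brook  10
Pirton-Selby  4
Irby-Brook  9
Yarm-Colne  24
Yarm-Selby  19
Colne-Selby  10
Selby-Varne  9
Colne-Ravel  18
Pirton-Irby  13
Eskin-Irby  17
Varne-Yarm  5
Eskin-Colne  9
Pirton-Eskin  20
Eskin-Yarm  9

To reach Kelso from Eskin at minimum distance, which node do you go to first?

Yarm

Candidate routes:
Eskin → Irby → Brook → Kelso: 17+9+10 = 36
Eskin → Colne → Ravel → Kelso: 9+18+15 = 42
Eskin → Yarm → Brook → Kelso: 9+4+10 = 23
The minimum is 23 km via Eskin → Yarm → Brook → Kelso.
So from Eskin the first move is to Yarm.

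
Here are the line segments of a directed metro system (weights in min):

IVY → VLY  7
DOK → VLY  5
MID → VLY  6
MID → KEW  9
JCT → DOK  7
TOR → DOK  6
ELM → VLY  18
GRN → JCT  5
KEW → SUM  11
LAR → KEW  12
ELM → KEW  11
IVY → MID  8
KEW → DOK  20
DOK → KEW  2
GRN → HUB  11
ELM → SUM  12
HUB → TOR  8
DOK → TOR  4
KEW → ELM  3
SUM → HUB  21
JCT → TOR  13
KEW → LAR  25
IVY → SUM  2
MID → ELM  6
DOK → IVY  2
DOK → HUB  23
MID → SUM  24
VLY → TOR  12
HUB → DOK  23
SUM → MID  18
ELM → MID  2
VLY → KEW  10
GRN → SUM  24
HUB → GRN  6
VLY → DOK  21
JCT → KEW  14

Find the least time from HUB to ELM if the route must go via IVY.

30 min

Shortest HUB→IVY: HUB–TOR–DOK–IVY = 16
Shortest IVY→ELM: IVY–MID–ELM = 14
Total via IVY: 16 + 14 = 30 min.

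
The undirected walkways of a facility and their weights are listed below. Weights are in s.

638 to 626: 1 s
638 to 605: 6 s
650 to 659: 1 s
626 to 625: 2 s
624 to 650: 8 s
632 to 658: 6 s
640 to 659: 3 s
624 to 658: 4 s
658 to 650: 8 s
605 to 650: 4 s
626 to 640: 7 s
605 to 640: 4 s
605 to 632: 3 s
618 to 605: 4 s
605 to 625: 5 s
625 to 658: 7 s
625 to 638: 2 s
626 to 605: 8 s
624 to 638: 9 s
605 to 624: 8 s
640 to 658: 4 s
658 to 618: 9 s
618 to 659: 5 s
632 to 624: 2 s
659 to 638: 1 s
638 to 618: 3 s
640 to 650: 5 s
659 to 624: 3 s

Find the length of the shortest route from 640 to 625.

6 s

Settle nodes by increasing distance from 640:
640: 0
659: 3  (via 640)
658: 4  (via 640)
605: 4  (via 640)
638: 4  (via 659)
650: 4  (via 659)
626: 5  (via 638)
624: 6  (via 659)
625: 6  (via 638)
Shortest route: 640 → 659 → 638 → 625 = 6 s.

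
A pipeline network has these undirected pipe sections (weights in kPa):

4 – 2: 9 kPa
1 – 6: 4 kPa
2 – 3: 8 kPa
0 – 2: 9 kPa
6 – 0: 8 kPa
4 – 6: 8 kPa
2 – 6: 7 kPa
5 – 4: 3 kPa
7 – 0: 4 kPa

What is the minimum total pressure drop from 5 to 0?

Settle nodes by increasing distance from 5:
5: 0
4: 3  (via 5)
6: 11  (via 4)
2: 12  (via 4)
1: 15  (via 6)
0: 19  (via 6)
Shortest route: 5–4–6–0 = 19 kPa.

19 kPa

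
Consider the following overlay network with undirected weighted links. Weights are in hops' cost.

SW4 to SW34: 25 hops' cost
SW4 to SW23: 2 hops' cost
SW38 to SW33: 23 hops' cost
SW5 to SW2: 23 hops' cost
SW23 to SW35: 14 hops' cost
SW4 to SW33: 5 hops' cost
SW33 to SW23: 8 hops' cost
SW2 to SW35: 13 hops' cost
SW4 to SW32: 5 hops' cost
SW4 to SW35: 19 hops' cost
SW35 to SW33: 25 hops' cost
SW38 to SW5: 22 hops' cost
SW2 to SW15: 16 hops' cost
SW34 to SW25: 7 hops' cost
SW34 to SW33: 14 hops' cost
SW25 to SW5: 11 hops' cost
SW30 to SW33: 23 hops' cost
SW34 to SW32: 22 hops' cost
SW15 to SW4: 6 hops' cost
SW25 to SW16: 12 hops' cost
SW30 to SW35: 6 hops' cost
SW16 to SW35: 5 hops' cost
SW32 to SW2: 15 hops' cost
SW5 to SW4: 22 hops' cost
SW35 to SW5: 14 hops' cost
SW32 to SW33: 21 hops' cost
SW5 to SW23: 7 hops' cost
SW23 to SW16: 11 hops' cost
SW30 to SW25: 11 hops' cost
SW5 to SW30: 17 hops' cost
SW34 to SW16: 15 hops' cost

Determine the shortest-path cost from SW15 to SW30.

28 hops' cost

Shortest distances from SW15:
SW15: 0
SW4: 6  (via SW15)
SW23: 8  (via SW4)
SW32: 11  (via SW4)
SW33: 11  (via SW4)
SW5: 15  (via SW23)
SW2: 16  (via SW15)
SW16: 19  (via SW23)
SW35: 22  (via SW23)
SW34: 25  (via SW33)
SW25: 26  (via SW5)
SW30: 28  (via SW35)
Shortest route: SW15–SW4–SW23–SW35–SW30 = 28 hops' cost.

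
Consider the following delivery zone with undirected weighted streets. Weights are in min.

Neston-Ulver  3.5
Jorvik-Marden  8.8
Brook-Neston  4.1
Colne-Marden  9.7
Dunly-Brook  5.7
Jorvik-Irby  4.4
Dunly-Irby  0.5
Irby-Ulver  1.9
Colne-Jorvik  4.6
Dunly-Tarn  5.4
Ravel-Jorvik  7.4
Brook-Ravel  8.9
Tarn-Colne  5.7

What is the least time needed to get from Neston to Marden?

18.6 min

Enumerating some paths:
Neston → Ulver → Irby → Jorvik → Colne → Marden: 3.5+1.9+4.4+4.6+9.7 = 24.1
Neston → Ulver → Irby → Jorvik → Marden: 3.5+1.9+4.4+8.8 = 18.6
Neston → Brook → Dunly → Irby → Jorvik → Marden: 4.1+5.7+0.5+4.4+8.8 = 23.5
The minimum is 18.6 min via Neston → Ulver → Irby → Jorvik → Marden.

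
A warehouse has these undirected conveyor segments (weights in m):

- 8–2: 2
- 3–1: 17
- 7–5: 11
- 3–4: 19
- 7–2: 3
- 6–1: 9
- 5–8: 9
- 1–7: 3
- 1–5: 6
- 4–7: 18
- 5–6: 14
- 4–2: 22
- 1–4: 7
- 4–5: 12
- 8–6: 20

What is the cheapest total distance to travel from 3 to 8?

25 m

Running Dijkstra from 3:
3: 0
1: 17  (via 3)
4: 19  (via 3)
7: 20  (via 1)
2: 23  (via 7)
5: 23  (via 1)
8: 25  (via 2)
Shortest route: 3 → 1 → 7 → 2 → 8 = 25 m.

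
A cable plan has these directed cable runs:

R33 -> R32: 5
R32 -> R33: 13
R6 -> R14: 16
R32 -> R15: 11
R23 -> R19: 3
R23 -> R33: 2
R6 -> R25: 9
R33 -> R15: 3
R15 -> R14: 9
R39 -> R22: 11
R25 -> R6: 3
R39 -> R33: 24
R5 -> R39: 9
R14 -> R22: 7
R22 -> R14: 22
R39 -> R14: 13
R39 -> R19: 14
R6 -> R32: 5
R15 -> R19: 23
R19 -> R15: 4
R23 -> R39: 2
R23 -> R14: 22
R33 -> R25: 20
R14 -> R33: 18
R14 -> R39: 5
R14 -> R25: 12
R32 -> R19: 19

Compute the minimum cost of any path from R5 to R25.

Candidate routes:
R5–R39–R19–R15–R14–R25: 9+14+4+9+12 = 48
R5–R39–R14–R25: 9+13+12 = 34
The minimum is 34 via R5–R39–R14–R25.

34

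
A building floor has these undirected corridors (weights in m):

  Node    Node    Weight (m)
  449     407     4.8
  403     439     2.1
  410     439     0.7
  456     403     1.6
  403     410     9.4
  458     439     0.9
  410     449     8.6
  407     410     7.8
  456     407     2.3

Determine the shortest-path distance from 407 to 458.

6.9 m

Candidate routes:
407 - 449 - 410 - 439 - 458: 4.8+8.6+0.7+0.9 = 15
407 - 456 - 403 - 439 - 458: 2.3+1.6+2.1+0.9 = 6.9
407 - 410 - 439 - 458: 7.8+0.7+0.9 = 9.4
407 - 456 - 403 - 410 - 439 - 458: 2.3+1.6+9.4+0.7+0.9 = 14.9
Cheapest is 407 - 456 - 403 - 439 - 458 at 6.9 m.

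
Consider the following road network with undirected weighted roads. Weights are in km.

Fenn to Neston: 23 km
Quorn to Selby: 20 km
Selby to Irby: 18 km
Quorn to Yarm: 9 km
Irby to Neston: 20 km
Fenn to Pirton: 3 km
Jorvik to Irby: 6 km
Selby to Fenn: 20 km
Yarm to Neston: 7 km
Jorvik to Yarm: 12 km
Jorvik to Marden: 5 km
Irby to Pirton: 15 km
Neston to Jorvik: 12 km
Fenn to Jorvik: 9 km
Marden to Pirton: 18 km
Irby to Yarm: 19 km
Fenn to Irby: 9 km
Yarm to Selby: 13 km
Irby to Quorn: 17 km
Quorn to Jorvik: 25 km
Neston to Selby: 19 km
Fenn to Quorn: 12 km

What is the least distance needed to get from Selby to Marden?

Compare a few routes:
Selby - Yarm - Jorvik - Marden: 13+12+5 = 30
Selby - Irby - Jorvik - Marden: 18+6+5 = 29
Cheapest is Selby - Irby - Jorvik - Marden at 29 km.

29 km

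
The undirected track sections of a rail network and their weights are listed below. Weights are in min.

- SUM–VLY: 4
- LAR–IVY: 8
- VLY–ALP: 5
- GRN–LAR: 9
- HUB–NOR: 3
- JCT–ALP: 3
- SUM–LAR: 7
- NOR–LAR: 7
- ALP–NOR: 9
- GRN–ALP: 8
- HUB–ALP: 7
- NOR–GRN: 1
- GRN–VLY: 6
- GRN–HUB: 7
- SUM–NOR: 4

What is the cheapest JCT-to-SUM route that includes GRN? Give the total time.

Shortest JCT→GRN: JCT → ALP → GRN = 11
Shortest GRN→SUM: GRN → NOR → SUM = 5
Total via GRN: 11 + 5 = 16 min.

16 min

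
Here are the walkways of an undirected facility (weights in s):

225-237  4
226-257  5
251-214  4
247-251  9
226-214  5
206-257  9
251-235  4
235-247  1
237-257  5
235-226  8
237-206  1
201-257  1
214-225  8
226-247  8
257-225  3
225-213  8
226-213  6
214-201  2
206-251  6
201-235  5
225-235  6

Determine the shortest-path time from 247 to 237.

Running Dijkstra from 247:
247: 0
235: 1  (via 247)
251: 5  (via 235)
201: 6  (via 235)
257: 7  (via 201)
225: 7  (via 235)
214: 8  (via 201)
226: 8  (via 247)
237: 11  (via 225)
Shortest route: 247–235–225–237 = 11 s.

11 s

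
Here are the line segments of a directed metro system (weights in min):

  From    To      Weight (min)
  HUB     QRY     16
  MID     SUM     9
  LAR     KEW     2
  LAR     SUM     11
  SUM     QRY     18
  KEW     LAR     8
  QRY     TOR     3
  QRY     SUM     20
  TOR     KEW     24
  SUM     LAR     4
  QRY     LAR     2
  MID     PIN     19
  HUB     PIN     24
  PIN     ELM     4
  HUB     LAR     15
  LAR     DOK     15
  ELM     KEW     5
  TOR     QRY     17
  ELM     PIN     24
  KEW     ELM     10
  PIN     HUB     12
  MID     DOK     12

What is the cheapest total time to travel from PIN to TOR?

Settle nodes by increasing distance from PIN:
PIN: 0
ELM: 4  (via PIN)
KEW: 9  (via ELM)
HUB: 12  (via PIN)
LAR: 17  (via KEW)
QRY: 28  (via HUB)
SUM: 28  (via LAR)
TOR: 31  (via QRY)
Shortest route: PIN–HUB–QRY–TOR = 31 min.

31 min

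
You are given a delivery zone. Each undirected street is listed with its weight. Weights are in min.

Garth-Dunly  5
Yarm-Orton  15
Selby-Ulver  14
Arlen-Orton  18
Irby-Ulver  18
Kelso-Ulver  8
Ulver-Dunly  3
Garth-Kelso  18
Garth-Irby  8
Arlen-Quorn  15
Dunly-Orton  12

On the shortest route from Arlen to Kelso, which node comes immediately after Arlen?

Candidate routes:
Arlen–Orton–Dunly–Garth–Irby–Ulver–Kelso: 18+12+5+8+18+8 = 69
Arlen–Orton–Dunly–Ulver–Kelso: 18+12+3+8 = 41
Arlen–Orton–Dunly–Garth–Kelso: 18+12+5+18 = 53
Cheapest is Arlen–Orton–Dunly–Ulver–Kelso at 41 min.
So from Arlen the first move is to Orton.

Orton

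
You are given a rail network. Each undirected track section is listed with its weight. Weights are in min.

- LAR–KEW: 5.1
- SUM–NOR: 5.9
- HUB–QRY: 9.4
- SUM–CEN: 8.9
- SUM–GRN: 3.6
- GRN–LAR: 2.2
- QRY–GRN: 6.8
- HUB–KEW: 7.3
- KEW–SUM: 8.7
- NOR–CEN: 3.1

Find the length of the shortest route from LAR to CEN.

14.7 min

Candidate routes:
LAR → GRN → SUM → CEN: 2.2+3.6+8.9 = 14.7
LAR → GRN → SUM → NOR → CEN: 2.2+3.6+5.9+3.1 = 14.8
The minimum is 14.7 min via LAR → GRN → SUM → CEN.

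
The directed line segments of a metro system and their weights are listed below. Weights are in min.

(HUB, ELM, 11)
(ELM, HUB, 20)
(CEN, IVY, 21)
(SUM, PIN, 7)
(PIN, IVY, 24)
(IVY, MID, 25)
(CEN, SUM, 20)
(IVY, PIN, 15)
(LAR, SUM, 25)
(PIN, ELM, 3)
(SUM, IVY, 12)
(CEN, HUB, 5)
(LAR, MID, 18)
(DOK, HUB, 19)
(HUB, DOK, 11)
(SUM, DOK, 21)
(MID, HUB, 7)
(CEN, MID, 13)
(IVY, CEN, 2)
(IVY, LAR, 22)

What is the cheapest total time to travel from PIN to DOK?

Candidate routes:
PIN → IVY → CEN → HUB → DOK: 24+2+5+11 = 42
PIN → ELM → HUB → DOK: 3+20+11 = 34
Cheapest is PIN → ELM → HUB → DOK at 34 min.

34 min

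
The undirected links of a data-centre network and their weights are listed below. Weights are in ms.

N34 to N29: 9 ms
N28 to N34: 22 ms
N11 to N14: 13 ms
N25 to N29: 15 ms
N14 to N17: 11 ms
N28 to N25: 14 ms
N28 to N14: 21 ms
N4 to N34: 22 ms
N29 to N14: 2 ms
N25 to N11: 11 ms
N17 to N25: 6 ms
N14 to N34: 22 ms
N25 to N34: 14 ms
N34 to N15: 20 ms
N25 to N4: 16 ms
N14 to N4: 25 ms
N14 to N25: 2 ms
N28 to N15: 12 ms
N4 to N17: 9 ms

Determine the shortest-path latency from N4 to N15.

41 ms

Compare a few routes:
N4–N17–N25–N14–N29–N34–N15: 9+6+2+2+9+20 = 48
N4–N34–N15: 22+20 = 42
N4–N25–N28–N15: 16+14+12 = 42
N4–N17–N25–N28–N15: 9+6+14+12 = 41
The minimum is 41 ms via N4–N17–N25–N28–N15.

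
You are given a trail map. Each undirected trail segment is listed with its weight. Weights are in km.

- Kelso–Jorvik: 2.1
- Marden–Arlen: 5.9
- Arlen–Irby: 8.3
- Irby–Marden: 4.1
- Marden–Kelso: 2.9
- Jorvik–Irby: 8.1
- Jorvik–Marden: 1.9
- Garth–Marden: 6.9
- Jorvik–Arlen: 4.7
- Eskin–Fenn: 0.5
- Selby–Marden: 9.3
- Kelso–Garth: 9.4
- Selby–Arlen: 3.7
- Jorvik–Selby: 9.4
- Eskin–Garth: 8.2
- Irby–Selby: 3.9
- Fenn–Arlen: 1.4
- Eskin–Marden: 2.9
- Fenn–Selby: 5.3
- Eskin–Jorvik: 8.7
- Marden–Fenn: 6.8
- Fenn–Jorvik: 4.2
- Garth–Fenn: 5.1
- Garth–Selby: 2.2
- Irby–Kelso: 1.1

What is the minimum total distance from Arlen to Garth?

5.9 km

Running Dijkstra from Arlen:
Arlen: 0
Fenn: 1.4  (via Arlen)
Eskin: 1.9  (via Fenn)
Selby: 3.7  (via Arlen)
Jorvik: 4.7  (via Arlen)
Marden: 4.8  (via Eskin)
Garth: 5.9  (via Selby)
Shortest route: Arlen → Selby → Garth = 5.9 km.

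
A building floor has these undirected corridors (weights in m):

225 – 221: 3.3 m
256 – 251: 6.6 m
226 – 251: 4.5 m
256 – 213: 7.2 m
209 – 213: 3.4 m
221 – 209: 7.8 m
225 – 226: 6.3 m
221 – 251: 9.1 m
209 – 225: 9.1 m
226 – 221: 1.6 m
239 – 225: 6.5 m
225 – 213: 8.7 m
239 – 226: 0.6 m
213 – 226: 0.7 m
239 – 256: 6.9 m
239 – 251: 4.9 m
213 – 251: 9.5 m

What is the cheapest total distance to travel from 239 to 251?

Enumerating some paths:
239 → 226 → 251: 0.6+4.5 = 5.1
239 → 251: 4.9 = 4.9
239 → 226 → 213 → 251: 0.6+0.7+9.5 = 10.8
The minimum is 4.9 m via 239 → 251.

4.9 m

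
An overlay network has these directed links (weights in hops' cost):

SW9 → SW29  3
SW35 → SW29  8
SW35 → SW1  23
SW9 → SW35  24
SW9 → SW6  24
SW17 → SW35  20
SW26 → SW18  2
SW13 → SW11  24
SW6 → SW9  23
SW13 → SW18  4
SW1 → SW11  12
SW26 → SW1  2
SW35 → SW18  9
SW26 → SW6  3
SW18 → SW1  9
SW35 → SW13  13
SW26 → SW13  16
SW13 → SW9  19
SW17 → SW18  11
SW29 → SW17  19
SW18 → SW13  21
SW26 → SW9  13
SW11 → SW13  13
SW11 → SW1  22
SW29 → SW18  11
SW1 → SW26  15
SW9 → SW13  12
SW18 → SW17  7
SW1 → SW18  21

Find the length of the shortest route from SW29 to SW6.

38 hops' cost

Compare a few routes:
SW29–SW18–SW1–SW26–SW6: 11+9+15+3 = 38
SW29–SW18–SW1–SW26–SW9–SW6: 11+9+15+13+24 = 72
SW29–SW17–SW35–SW18–SW1–SW26–SW6: 19+20+9+9+15+3 = 75
SW29–SW17–SW18–SW1–SW26–SW6: 19+11+9+15+3 = 57
Cheapest is SW29–SW18–SW1–SW26–SW6 at 38 hops' cost.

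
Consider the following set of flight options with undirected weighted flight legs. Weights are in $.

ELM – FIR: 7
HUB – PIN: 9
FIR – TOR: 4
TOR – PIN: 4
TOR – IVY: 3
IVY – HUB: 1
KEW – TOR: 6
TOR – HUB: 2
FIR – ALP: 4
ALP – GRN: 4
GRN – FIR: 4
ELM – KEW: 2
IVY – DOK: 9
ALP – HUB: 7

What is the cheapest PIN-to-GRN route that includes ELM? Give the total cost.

$23

Best PIN to ELM: PIN → TOR → KEW → ELM costing 12
Shortest ELM→GRN: ELM → FIR → GRN = 11
Total via ELM: 12 + 11 = $23.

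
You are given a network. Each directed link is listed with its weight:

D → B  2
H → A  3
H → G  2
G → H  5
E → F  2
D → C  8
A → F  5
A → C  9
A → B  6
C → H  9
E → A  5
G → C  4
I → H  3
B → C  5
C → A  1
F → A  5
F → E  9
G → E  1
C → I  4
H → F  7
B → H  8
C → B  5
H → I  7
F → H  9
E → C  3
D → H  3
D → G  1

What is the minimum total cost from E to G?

Compare a few routes:
E - F - H - G: 2+9+2 = 13
E - C - I - H - G: 3+4+3+2 = 12
The minimum is 12 via E - C - I - H - G.

12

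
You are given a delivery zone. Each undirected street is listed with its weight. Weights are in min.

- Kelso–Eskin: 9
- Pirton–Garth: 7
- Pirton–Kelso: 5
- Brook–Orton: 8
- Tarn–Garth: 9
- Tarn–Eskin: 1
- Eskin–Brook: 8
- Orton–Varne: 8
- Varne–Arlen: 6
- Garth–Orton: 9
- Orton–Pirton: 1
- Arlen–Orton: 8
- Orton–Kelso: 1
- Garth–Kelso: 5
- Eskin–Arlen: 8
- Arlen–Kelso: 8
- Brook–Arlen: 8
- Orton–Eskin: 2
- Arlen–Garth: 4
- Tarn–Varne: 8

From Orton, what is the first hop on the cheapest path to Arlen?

Arlen

Compare a few routes:
Orton–Arlen: 8 = 8
Orton–Kelso–Arlen: 1+8 = 9
Cheapest is Orton–Arlen at 8 min.
So from Orton the first move is to Arlen.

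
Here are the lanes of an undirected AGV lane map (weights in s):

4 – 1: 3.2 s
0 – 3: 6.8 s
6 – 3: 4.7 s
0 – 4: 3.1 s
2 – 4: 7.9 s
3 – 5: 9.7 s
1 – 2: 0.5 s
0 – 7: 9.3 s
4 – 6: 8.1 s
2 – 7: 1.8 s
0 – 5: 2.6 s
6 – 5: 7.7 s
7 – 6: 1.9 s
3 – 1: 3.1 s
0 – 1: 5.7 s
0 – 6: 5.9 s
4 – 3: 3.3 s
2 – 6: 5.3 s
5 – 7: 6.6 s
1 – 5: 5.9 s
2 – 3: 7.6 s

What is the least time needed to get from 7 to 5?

Running Dijkstra from 7:
7: 0
2: 1.8  (via 7)
6: 1.9  (via 7)
1: 2.3  (via 2)
3: 5.4  (via 1)
4: 5.5  (via 1)
5: 6.6  (via 7)
Shortest route: 7 → 5 = 6.6 s.

6.6 s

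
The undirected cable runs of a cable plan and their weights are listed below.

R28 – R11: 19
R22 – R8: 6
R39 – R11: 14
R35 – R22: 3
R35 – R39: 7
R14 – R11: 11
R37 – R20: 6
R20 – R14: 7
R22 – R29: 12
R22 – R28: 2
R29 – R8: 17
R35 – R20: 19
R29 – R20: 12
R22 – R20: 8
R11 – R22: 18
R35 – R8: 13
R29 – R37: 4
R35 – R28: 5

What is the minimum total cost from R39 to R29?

Shortest distances from R39:
R39: 0
R35: 7  (via R39)
R22: 10  (via R35)
R28: 12  (via R35)
R11: 14  (via R39)
R8: 16  (via R22)
R20: 18  (via R22)
R29: 22  (via R22)
Shortest route: R39–R35–R22–R29 = 22.

22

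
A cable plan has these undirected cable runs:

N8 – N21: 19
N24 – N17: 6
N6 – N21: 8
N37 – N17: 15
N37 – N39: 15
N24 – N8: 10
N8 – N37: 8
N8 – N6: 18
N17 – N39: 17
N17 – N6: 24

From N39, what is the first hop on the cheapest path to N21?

N37

Compare a few routes:
N39 → N17 → N6 → N21: 17+24+8 = 49
N39 → N37 → N8 → N6 → N21: 15+8+18+8 = 49
N39 → N37 → N8 → N21: 15+8+19 = 42
The minimum is 42 via N39 → N37 → N8 → N21.
So from N39 the first move is to N37.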